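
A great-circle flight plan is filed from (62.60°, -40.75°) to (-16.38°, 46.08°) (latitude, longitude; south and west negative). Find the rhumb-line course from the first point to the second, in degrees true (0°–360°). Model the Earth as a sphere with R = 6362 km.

138.3°

Δψ = ln[tan(π/4+φ₂/2)/tan(π/4+φ₁/2)] = -1.7014
Δλ = +1.5155 rad (taken the short way round)
course = atan2(Δλ, Δψ) = 138.31°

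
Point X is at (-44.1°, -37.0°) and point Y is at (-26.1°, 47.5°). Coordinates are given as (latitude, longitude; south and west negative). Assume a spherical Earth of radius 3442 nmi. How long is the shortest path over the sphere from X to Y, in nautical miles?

4110 nmi

cos σ = sin φ₁ sin φ₂ + cos φ₁ cos φ₂ cos Δλ
      = sin(-44.10°)sin(-26.10°) + cos(-44.10°)cos(-26.10°)cos(84.50°) = 0.3680
σ = 68.410° → d = Rσ = 3442·1.19397 = 4110 nmi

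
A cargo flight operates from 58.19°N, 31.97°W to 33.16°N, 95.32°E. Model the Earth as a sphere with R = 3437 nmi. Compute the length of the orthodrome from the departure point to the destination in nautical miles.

4716 nmi

cos σ = sin φ₁ sin φ₂ + cos φ₁ cos φ₂ cos Δλ
      = sin(58.19°)sin(33.16°) + cos(58.19°)cos(33.16°)cos(127.29°) = 0.1975
σ = 78.610° → d = Rσ = 3437·1.37201 = 4716 nmi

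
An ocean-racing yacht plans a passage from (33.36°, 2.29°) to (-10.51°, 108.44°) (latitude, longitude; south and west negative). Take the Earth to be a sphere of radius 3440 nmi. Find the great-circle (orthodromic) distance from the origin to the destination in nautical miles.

6556 nmi

Haversine: a = sin²(Δφ/2)+cos φ₁ cos φ₂ sin²(Δλ/2) = 0.66436;  σ = 2·atan2(√a,√(1−a))
σ = 109.192° → d = Rσ = 3440·1.90575 = 6556 nmi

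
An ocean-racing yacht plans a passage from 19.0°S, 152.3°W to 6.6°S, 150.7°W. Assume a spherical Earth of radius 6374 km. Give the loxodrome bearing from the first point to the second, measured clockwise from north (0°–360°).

Δψ = ln[tan(π/4+φ₂/2)/tan(π/4+φ₁/2)] = +0.2224
Δλ = +0.0279 rad (taken the short way round)
course = atan2(Δλ, Δψ) = 7.16°

7.2°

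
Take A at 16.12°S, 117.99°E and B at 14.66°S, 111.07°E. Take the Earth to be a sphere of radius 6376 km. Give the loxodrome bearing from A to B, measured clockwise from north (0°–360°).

Δψ = ln[tan(π/4+φ₂/2)/tan(π/4+φ₁/2)] = +0.0264
Δλ = -0.1208 rad (taken the short way round)
course = atan2(Δλ, Δψ) = 282.34°

282.3°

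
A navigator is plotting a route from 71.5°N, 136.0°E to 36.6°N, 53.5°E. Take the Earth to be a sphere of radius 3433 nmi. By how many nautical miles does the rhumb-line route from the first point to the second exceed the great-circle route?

Great circle: cos σ = sin φ₁ sin φ₂ + cos φ₁ cos φ₂ cos Δλ,  σ = 0.9290 rad → d_gc = 3189.13 nmi
Rhumb line: Δψ = -1.1276, q = Δφ/Δψ = 0.5402, d_rh = R√(Δφ²+q²Δλ²) = 3391.62 nmi
Excess = 3391.62 − 3189.13 = 202.49 ≈ 202 nmi

202 nmi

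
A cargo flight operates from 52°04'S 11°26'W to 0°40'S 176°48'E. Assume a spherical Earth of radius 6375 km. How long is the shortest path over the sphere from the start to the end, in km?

14110 km

Haversine: a = sin²(Δφ/2)+cos φ₁ cos φ₂ sin²(Δλ/2) = 0.79959;  σ = 2·atan2(√a,√(1−a))
σ = 126.812° → d = Rσ = 6375·2.21329 = 14110 km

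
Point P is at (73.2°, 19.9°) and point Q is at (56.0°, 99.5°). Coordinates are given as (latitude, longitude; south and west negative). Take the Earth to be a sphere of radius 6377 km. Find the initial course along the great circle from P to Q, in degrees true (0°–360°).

N = sin Δλ·cos φ₂ = +0.5500;  D = cos φ₁ sin φ₂ − sin φ₁ cos φ₂ cos Δλ = +0.1430
initial course = atan2(N, D) = 75.43°

75.4°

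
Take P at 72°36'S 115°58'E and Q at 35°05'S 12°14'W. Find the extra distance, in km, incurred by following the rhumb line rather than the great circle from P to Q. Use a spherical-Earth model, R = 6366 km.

1294 km

Great circle: cos σ = sin φ₁ sin φ₂ + cos φ₁ cos φ₂ cos Δλ,  σ = 1.1624 rad → d_gc = 7399.86 km
Rhumb line: Δψ = +1.2226, q = Δφ/Δψ = 0.5356, d_rh = R√(Δφ²+q²Δλ²) = 8693.42 km
Excess = 8693.42 − 7399.86 = 1293.56 ≈ 1294 km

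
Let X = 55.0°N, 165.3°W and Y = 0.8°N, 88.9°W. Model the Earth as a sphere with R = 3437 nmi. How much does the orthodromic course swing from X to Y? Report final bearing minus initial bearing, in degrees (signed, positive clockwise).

Initial bearing θ₁ = atan2(sin Δλ cos φ₂, cos φ₁ sin φ₂ − sin φ₁ cos φ₂ cos Δλ) = 100.75°
Final bearing θ₂ = (initial bearing from the destination back to the start) + 180° = 145.70°
Δθ = θ₂ − θ₁ = +44.9°

+44.9°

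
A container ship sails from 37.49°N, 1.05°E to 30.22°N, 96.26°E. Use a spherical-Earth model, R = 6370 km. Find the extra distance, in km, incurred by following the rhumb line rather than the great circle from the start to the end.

381 km

Great circle: cos σ = sin φ₁ sin φ₂ + cos φ₁ cos φ₂ cos Δλ,  σ = 1.3242 rad → d_gc = 8435.4 km
Rhumb line: Δψ = -0.1530, q = Δφ/Δψ = 0.8294, d_rh = R√(Δφ²+q²Δλ²) = 8816.4 km
Excess = 8816.4 − 8435.4 = 381.0 ≈ 381 km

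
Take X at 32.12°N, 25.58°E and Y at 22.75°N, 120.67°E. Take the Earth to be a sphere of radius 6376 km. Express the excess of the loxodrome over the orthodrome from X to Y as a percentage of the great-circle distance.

3.2%

Great circle: σ = 1.4341 rad → d_gc = Rσ = 9143.5 km
Rhumb: Δφ = -0.1635, Δλ = +1.6596, Δψ = -0.1846, q = Δφ/Δψ = 0.8860 → d_rh = R√(Δφ²+q²Δλ²) = 9433.4 km
Excess = (9433.4 − 9143.5) / 9143.5 = 289.9 / 9143.5 = 3.17% ≈ 3.2%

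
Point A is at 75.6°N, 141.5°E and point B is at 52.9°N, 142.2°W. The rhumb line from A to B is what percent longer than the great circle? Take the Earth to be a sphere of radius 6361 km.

6.3%

Great circle: σ = 0.6300 rad → d_gc = Rσ = 4007.1 km
Rhumb: Δφ = -0.3962, Δλ = +1.3317, Δψ = -0.9769, q = Δφ/Δψ = 0.4055 → d_rh = R√(Δφ²+q²Δλ²) = 4260.6 km
Excess = (4260.6 − 4007.1) / 4007.1 = 253.5 / 4007.1 = 6.33% ≈ 6.3%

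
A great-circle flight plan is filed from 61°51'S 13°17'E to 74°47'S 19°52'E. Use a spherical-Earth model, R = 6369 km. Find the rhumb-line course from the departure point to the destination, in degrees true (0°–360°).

169.7°

Meridional parts: M(φ₁)=-1.3834, M(φ₂)=-2.0131 → ΔM = -0.6297;  Δλ = +0.1149 rad
tan C = Δλ / ΔM = -0.1825 → C = 169.66°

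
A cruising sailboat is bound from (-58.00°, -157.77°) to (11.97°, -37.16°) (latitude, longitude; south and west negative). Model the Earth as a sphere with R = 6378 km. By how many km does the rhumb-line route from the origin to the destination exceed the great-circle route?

Great circle: cos σ = sin φ₁ sin φ₂ + cos φ₁ cos φ₂ cos Δλ,  σ = 2.0262 rad → d_gc = 12923.3 km
Rhumb line: Δψ = +1.4596, q = Δφ/Δψ = 0.8367, d_rh = R√(Δφ²+q²Δλ²) = 13669.2 km
Excess = 13669.2 − 12923.3 = 745.9 ≈ 746 km

746 km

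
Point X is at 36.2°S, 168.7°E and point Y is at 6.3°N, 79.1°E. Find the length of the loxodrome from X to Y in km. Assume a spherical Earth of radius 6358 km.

10472 km

Rhumb course C = atan2(Δλ, Δψ) with Δψ = ln[tan(π/4+φ₂/2)/tan(π/4+φ₁/2)] = +0.7888, Δλ = -1.5638 → C = 296.77°
d = R·|Δφ| / |cos C| = 6358·0.74176 / 0.45035 = 10472 km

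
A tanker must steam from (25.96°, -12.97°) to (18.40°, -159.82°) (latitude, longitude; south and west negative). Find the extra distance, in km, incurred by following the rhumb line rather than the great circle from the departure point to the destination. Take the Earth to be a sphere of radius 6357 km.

1208 km

Great circle: cos σ = sin φ₁ sin φ₂ + cos φ₁ cos φ₂ cos Δλ,  σ = 2.1848 rad → d_gc = 13888.5 km
Rhumb line: Δψ = -0.1426, q = Δφ/Δψ = 0.9251, d_rh = R√(Δφ²+q²Δλ²) = 15096.2 km
Excess = 15096.2 − 13888.5 = 1207.7 ≈ 1208 km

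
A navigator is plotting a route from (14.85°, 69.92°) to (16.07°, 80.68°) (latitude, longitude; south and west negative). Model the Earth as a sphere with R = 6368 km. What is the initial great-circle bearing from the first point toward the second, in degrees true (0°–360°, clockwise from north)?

θ = atan2( sin Δλ·cos φ₂ ,  cos φ₁ sin φ₂ − sin φ₁ cos φ₂ cos Δλ )
  = atan2(+0.1794, +0.0256) = 81.87°

81.9°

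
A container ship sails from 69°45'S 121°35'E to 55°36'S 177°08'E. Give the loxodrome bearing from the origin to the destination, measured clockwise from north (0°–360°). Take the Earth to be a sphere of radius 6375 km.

Δψ = ln[tan(π/4+φ₂/2)/tan(π/4+φ₁/2)] = +0.5501
Δλ = +0.9695 rad (taken the short way round)
course = atan2(Δλ, Δψ) = 60.43°

60.4°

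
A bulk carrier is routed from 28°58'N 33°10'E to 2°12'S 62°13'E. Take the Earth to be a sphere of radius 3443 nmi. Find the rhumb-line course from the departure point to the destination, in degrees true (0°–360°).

138.2°

Meridional parts: M(φ₁)=+0.5286, M(φ₂)=-0.0384 → ΔM = -0.5670;  Δλ = +0.5070 rad
tan C = Δλ / ΔM = -0.8942 → C = 138.20°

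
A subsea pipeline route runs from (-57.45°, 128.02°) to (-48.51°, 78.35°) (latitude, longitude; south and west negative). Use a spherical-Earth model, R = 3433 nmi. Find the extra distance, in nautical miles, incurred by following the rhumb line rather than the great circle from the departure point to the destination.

38 nmi

Great circle: cos σ = sin φ₁ sin φ₂ + cos φ₁ cos φ₂ cos Δλ,  σ = 0.5314 rad → d_gc = 1824.3 nmi
Rhumb line: Δψ = +0.2603, q = Δφ/Δψ = 0.5993, d_rh = R√(Δφ²+q²Δλ²) = 1862.3 nmi
Excess = 1862.3 − 1824.3 = 38.0 ≈ 38 nmi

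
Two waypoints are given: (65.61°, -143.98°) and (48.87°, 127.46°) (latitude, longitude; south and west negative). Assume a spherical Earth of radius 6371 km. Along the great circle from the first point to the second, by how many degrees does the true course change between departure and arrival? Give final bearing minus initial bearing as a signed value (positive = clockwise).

Initial bearing θ₁ = atan2(sin Δλ cos φ₂, cos φ₁ sin φ₂ − sin φ₁ cos φ₂ cos Δλ) = 294.23°
Final bearing θ₂ = (initial bearing from the destination back to the start) + 180° = 214.92°
Δθ = θ₂ − θ₁ = -79.3°

-79.3°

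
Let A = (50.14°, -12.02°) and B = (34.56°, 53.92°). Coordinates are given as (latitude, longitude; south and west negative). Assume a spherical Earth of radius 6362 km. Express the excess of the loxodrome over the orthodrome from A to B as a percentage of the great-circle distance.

2.8%

Great circle: σ = 0.8624 rad → d_gc = Rσ = 5486.5 km
Rhumb: Δφ = -0.2719, Δλ = +1.1509, Δψ = -0.3710, q = Δφ/Δψ = 0.7329 → d_rh = R√(Δφ²+q²Δλ²) = 5638.4 km
Excess = (5638.4 − 5486.5) / 5486.5 = 151.9 / 5486.5 = 2.77% ≈ 2.8%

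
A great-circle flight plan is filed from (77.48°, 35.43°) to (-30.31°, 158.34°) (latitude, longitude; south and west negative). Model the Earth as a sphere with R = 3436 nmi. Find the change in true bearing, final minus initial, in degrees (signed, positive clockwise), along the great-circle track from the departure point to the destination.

+102.6°

Initial bearing θ₁ = atan2(sin Δλ cos φ₂, cos φ₁ sin φ₂ − sin φ₁ cos φ₂ cos Δλ) = 64.32°
Final bearing θ₂ = (initial bearing from the destination back to the start) + 180° = 166.92°
Δθ = θ₂ − θ₁ = +102.6°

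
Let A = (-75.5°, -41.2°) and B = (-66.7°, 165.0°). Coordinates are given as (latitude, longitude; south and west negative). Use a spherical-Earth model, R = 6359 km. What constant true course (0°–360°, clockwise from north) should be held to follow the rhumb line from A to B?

Meridional parts: M(φ₁)=-2.0619, M(φ₂)=-1.5790 → ΔM = +0.4829;  Δλ = -2.6843 rad
tan C = Δλ / ΔM = -5.5592 → C = 280.20°

280.2°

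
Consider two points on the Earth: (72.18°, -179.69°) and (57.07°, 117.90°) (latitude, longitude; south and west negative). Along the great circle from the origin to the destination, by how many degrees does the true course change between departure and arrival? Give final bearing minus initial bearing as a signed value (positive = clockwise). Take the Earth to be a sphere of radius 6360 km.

Initial bearing θ₁ = atan2(sin Δλ cos φ₂, cos φ₁ sin φ₂ − sin φ₁ cos φ₂ cos Δλ) = 272.04°
Final bearing θ₂ = (initial bearing from the destination back to the start) + 180° = 214.24°
Δθ = θ₂ − θ₁ = -57.8°

-57.8°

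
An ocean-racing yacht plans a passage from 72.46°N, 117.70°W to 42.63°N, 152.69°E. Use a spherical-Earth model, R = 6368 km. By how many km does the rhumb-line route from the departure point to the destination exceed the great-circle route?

Great circle: cos σ = sin φ₁ sin φ₂ + cos φ₁ cos φ₂ cos Δλ,  σ = 0.8668 rad → d_gc = 5519.7 km
Rhumb line: Δψ = -1.0450, q = Δφ/Δψ = 0.4982, d_rh = R√(Δφ²+q²Δλ²) = 5967.6 km
Excess = 5967.6 − 5519.7 = 447.9 ≈ 448 km

448 km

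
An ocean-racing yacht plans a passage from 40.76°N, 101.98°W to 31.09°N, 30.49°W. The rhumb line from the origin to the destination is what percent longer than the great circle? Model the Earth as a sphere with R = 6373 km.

2.5%

Great circle: σ = 0.9967 rad → d_gc = Rσ = 6352.0 km
Rhumb: Δφ = -0.1688, Δλ = +1.2477, Δψ = -0.2089, q = Δφ/Δψ = 0.8078 → d_rh = R√(Δφ²+q²Δλ²) = 6513.0 km
Excess = (6513.0 − 6352.0) / 6352.0 = 161.0 / 6352.0 = 2.53% ≈ 2.5%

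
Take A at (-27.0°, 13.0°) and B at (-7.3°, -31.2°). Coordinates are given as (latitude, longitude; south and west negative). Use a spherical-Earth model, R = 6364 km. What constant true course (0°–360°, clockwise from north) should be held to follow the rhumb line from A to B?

295.1°

Δψ = ln[tan(π/4+φ₂/2)/tan(π/4+φ₁/2)] = +0.3620
Δλ = -0.7714 rad (taken the short way round)
course = atan2(Δλ, Δψ) = 295.14°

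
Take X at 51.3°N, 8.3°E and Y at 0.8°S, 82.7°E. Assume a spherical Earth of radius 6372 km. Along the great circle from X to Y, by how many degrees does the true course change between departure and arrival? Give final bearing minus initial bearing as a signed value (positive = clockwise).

+39.6°

At departure: θ₁ = atan2(sin Δλ cos φ₂, cos φ₁ sin φ₂ − sin φ₁ cos φ₂ cos Δλ) = 102.79°
At arrival: θ₂ = atan2(sin Δλ cos φ₁, −cos φ₂ sin φ₁ + sin φ₂ cos φ₁ cos Δλ) = 142.43°
Δθ = θ₂ − θ₁ = +39.6°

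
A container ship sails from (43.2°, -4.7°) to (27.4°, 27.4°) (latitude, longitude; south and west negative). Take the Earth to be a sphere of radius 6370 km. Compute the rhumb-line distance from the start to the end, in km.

3385 km

Δψ = ln[tan(π/4+φ₂/2)/tan(π/4+φ₁/2)] = -0.3401;  Δφ = -0.2758 rad,  Δλ = +0.5603 rad
q = Δφ/Δψ = 0.8109
d = R·√(Δφ² + q²Δλ²) = 6370·0.53146 = 3385 km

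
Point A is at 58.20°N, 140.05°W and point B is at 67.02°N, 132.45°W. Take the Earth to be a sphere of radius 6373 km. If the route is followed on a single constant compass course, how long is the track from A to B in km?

1054 km

Rhumb course C = atan2(Δλ, Δψ) with Δψ = ln[tan(π/4+φ₂/2)/tan(π/4+φ₁/2)] = +0.3375, Δλ = +0.1326 → C = 21.46°
d = R·|Δφ| / |cos C| = 6373·0.15394 / 0.93068 = 1054 km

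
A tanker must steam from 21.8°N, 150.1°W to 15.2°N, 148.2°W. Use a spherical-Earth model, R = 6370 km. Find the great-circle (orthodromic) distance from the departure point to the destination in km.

Haversine: a = sin²(Δφ/2)+cos φ₁ cos φ₂ sin²(Δλ/2) = 0.00356;  σ = 2·atan2(√a,√(1−a))
σ = 6.841° → d = Rσ = 6370·0.11940 = 761 km

761 km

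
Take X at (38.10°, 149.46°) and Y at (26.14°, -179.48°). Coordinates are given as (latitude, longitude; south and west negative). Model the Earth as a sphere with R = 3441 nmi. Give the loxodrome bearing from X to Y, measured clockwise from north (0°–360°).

114.5°

Meridional parts: M(φ₁)=+0.7202, M(φ₂)=+0.4729 → ΔM = -0.2473;  Δλ = +0.5421 rad
tan C = Δλ / ΔM = -2.1923 → C = 114.52°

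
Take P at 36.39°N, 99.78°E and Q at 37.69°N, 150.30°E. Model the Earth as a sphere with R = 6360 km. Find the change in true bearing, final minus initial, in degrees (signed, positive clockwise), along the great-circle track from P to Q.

At departure: θ₁ = atan2(sin Δλ cos φ₂, cos φ₁ sin φ₂ − sin φ₁ cos φ₂ cos Δλ) = 72.41°
At arrival: θ₂ = atan2(sin Δλ cos φ₁, −cos φ₂ sin φ₁ + sin φ₂ cos φ₁ cos Δλ) = 104.14°
Δθ = θ₂ − θ₁ = +31.7°

+31.7°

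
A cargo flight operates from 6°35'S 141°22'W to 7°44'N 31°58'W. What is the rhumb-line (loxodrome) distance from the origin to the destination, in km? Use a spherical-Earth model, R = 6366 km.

Δψ = ln[tan(π/4+φ₂/2)/tan(π/4+φ₁/2)] = +0.2505;  Δφ = +0.2499 rad,  Δλ = +1.9094 rad
q = Δφ/Δψ = 0.9973
d = R·√(Δφ² + q²Δλ²) = 6366·1.92064 = 12227 km

12227 km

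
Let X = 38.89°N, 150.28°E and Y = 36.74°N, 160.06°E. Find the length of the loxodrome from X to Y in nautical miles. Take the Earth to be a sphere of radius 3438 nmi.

481 nmi

Rhumb course C = atan2(Δλ, Δψ) with Δψ = ln[tan(π/4+φ₂/2)/tan(π/4+φ₁/2)] = -0.0475, Δλ = +0.1707 → C = 105.55°
d = R·|Δφ| / |cos C| = 3438·0.03752 / 0.26812 = 481 nmi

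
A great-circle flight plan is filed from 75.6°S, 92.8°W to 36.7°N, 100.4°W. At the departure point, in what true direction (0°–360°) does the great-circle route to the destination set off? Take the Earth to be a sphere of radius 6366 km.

θ = atan2( sin Δλ·cos φ₂ ,  cos φ₁ sin φ₂ − sin φ₁ cos φ₂ cos Δλ )
  = atan2(-0.1060, +0.9184) = 353.41°

353.4°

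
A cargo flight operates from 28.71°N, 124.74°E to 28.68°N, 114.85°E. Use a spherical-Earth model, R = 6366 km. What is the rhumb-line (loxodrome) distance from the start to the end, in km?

964 km

Δψ = ln[tan(π/4+φ₂/2)/tan(π/4+φ₁/2)] = -0.0006;  Δφ = -0.0005 rad,  Δλ = -0.1726 rad
q = Δφ/Δψ = 0.8772
d = R·√(Δφ² + q²Δλ²) = 6366·0.15142 = 964 km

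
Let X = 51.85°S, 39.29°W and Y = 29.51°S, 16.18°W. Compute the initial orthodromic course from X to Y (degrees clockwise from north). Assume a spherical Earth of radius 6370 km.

46.4°

N = sin Δλ·cos φ₂ = +0.3416;  D = cos φ₁ sin φ₂ − sin φ₁ cos φ₂ cos Δλ = +0.3252
initial course = atan2(N, D) = 46.41°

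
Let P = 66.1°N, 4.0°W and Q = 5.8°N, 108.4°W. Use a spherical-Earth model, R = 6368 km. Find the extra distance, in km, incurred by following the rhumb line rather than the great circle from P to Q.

704 km

Great circle: cos σ = sin φ₁ sin φ₂ + cos φ₁ cos φ₂ cos Δλ,  σ = 1.5786 rad → d_gc = 10052.8 km
Rhumb line: Δψ = -1.4514, q = Δφ/Δψ = 0.7251, d_rh = R√(Δφ²+q²Δλ²) = 10756.5 km
Excess = 10756.5 − 10052.8 = 703.7 ≈ 704 km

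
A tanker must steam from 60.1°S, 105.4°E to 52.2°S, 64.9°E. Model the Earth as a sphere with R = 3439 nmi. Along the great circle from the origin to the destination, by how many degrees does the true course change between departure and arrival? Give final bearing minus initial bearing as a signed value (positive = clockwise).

+34.1°

At departure: θ₁ = atan2(sin Δλ cos φ₂, cos φ₁ sin φ₂ − sin φ₁ cos φ₂ cos Δλ) = 271.46°
At arrival: θ₂ = atan2(sin Δλ cos φ₁, −cos φ₂ sin φ₁ + sin φ₂ cos φ₁ cos Δλ) = 305.60°
Δθ = θ₂ − θ₁ = +34.1°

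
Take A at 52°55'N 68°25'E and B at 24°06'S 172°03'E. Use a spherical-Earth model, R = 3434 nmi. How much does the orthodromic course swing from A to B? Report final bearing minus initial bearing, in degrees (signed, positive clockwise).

At departure: θ₁ = atan2(sin Δλ cos φ₂, cos φ₁ sin φ₂ − sin φ₁ cos φ₂ cos Δλ) = 94.80°
At arrival: θ₂ = atan2(sin Δλ cos φ₁, −cos φ₂ sin φ₁ + sin φ₂ cos φ₁ cos Δλ) = 138.83°
Δθ = θ₂ − θ₁ = +44.0°

+44.0°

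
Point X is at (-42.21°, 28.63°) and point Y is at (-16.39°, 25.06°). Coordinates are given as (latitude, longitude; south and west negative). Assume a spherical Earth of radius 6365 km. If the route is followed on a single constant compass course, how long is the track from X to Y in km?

Δψ = ln[tan(π/4+φ₂/2)/tan(π/4+φ₁/2)] = +0.5241;  Δφ = +0.4506 rad,  Δλ = -0.0623 rad
q = Δφ/Δψ = 0.8599
d = R·√(Δφ² + q²Δλ²) = 6365·0.45382 = 2889 km

2889 km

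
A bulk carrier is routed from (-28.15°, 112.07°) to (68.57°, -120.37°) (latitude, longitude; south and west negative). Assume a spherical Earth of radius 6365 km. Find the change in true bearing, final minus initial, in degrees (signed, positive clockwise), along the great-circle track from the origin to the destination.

+93.1°

At departure: θ₁ = atan2(sin Δλ cos φ₂, cos φ₁ sin φ₂ − sin φ₁ cos φ₂ cos Δλ) = 22.03°
At arrival: θ₂ = atan2(sin Δλ cos φ₁, −cos φ₂ sin φ₁ + sin φ₂ cos φ₁ cos Δλ) = 115.14°
Δθ = θ₂ − θ₁ = +93.1°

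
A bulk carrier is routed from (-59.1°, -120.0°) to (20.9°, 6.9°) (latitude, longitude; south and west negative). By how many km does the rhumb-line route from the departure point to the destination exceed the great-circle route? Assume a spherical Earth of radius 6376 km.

777 km

Great circle: cos σ = sin φ₁ sin φ₂ + cos φ₁ cos φ₂ cos Δλ,  σ = 2.2070 rad → d_gc = 14071.9 km
Rhumb line: Δψ = +1.6591, q = Δφ/Δψ = 0.8416, d_rh = R√(Δφ²+q²Δλ²) = 14849.2 km
Excess = 14849.2 − 14071.9 = 777.3 ≈ 777 km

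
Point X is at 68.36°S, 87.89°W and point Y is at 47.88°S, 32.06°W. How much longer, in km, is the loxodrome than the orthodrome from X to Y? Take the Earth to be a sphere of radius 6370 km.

113 km

Great circle: cos σ = sin φ₁ sin φ₂ + cos φ₁ cos φ₂ cos Δλ,  σ = 0.5946 rad → d_gc = 3787.6 km
Rhumb line: Δψ = +0.7005, q = Δφ/Δψ = 0.5103, d_rh = R√(Δφ²+q²Δλ²) = 3900.7 km
Excess = 3900.7 − 3787.6 = 113.1 ≈ 113 km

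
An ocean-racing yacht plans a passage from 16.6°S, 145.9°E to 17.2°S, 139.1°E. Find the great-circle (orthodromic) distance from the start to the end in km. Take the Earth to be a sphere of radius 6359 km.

Haversine: a = sin²(Δφ/2)+cos φ₁ cos φ₂ sin²(Δλ/2) = 0.00325;  σ = 2·atan2(√a,√(1−a))
σ = 6.534° → d = Rσ = 6359·0.11403 = 725 km

725 km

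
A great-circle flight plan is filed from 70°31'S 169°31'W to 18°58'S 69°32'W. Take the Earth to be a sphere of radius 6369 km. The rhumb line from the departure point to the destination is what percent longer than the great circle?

Great circle: σ = 1.3163 rad → d_gc = Rσ = 8383.7 km
Rhumb: Δφ = +0.8997, Δλ = +1.7450, Δψ = +1.4249, q = Δφ/Δψ = 0.6314 → d_rh = R√(Δφ²+q²Δλ²) = 9060.2 km
Excess = (9060.2 − 8383.7) / 8383.7 = 676.5 / 8383.7 = 8.07% ≈ 8.1%

8.1%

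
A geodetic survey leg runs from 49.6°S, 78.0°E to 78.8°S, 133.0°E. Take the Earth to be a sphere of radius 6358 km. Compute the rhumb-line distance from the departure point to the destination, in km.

Δψ = ln[tan(π/4+φ₂/2)/tan(π/4+φ₁/2)] = -1.3224;  Δφ = -0.5096 rad,  Δλ = +0.9599 rad
q = Δφ/Δψ = 0.3854
d = R·√(Δφ² + q²Δλ²) = 6358·0.62975 = 4004 km

4004 km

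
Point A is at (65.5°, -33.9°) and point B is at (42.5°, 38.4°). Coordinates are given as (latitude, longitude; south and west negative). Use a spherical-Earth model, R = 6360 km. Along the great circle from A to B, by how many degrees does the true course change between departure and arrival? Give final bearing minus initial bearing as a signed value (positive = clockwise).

+62.2°

At departure: θ₁ = atan2(sin Δλ cos φ₂, cos φ₁ sin φ₂ − sin φ₁ cos φ₂ cos Δλ) = 83.81°
At arrival: θ₂ = atan2(sin Δλ cos φ₁, −cos φ₂ sin φ₁ + sin φ₂ cos φ₁ cos Δλ) = 146.00°
Δθ = θ₂ − θ₁ = +62.2°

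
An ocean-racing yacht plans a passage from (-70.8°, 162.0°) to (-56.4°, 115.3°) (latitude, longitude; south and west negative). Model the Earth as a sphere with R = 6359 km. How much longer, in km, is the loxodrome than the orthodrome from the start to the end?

Great circle: cos σ = sin φ₁ sin φ₂ + cos φ₁ cos φ₂ cos Δλ,  σ = 0.4241 rad → d_gc = 2696.9 km
Rhumb line: Δψ = +0.5794, q = Δφ/Δψ = 0.4337, d_rh = R√(Δφ²+q²Δλ²) = 2758.3 km
Excess = 2758.3 − 2696.9 = 61.4 ≈ 61 km

61 km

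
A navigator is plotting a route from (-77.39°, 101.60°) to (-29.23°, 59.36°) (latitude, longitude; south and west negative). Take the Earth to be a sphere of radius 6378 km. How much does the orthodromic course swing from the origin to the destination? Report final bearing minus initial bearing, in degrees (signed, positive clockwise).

+37.5°

At departure: θ₁ = atan2(sin Δλ cos φ₂, cos φ₁ sin φ₂ − sin φ₁ cos φ₂ cos Δλ) = 311.77°
At arrival: θ₂ = atan2(sin Δλ cos φ₁, −cos φ₂ sin φ₁ + sin φ₂ cos φ₁ cos Δλ) = 349.25°
Δθ = θ₂ − θ₁ = +37.5°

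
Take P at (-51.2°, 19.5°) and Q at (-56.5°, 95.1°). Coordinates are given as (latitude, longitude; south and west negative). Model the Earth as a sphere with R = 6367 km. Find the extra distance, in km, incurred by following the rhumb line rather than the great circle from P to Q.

Great circle: cos σ = sin φ₁ sin φ₂ + cos φ₁ cos φ₂ cos Δλ,  σ = 0.7438 rad → d_gc = 4735.9 km
Rhumb line: Δψ = -0.1571, q = Δφ/Δψ = 0.5889, d_rh = R√(Δφ²+q²Δλ²) = 4982.3 km
Excess = 4982.3 − 4735.9 = 246.4 ≈ 246 km

246 km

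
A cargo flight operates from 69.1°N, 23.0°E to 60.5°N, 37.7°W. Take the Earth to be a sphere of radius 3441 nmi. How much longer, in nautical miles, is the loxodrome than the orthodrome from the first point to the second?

62 nmi

Great circle: cos σ = sin φ₁ sin φ₂ + cos φ₁ cos φ₂ cos Δλ,  σ = 0.4532 rad → d_gc = 1559.40 nmi
Rhumb line: Δψ = -0.3559, q = Δφ/Δψ = 0.4217, d_rh = R√(Δφ²+q²Δλ²) = 1621.86 nmi
Excess = 1621.86 − 1559.40 = 62.46 ≈ 62 nmi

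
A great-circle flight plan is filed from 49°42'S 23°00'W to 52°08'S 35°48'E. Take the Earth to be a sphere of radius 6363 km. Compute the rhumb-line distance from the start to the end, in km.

Rhumb course C = atan2(Δλ, Δψ) with Δψ = ln[tan(π/4+φ₂/2)/tan(π/4+φ₁/2)] = -0.0674, Δλ = +1.0263 → C = 93.76°
d = R·|Δφ| / |cos C| = 6363·0.04247 / 0.06552 = 4124 km

4124 km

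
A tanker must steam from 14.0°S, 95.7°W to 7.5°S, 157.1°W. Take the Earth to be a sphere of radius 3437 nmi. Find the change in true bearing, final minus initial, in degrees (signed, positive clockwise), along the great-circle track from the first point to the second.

+12.7°

Initial bearing θ₁ = atan2(sin Δλ cos φ₂, cos φ₁ sin φ₂ − sin φ₁ cos φ₂ cos Δλ) = 269.22°
Final bearing θ₂ = (initial bearing from the destination back to the start) + 180° = 281.88°
Δθ = θ₂ − θ₁ = +12.7°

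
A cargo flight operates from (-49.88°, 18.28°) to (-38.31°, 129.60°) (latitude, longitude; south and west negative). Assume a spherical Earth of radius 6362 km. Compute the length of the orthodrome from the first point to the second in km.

cos σ = sin φ₁ sin φ₂ + cos φ₁ cos φ₂ cos Δλ
      = sin(-49.88°)sin(-38.31°) + cos(-49.88°)cos(-38.31°)cos(111.32°) = 0.2902
σ = 73.129° → d = Rσ = 6362·1.27635 = 8120 km

8120 km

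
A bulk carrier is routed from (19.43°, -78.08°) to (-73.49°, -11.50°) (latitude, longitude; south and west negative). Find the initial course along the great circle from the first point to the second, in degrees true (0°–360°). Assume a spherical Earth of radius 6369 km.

θ = atan2( sin Δλ·cos φ₂ ,  cos φ₁ sin φ₂ − sin φ₁ cos φ₂ cos Δλ )
  = atan2(+0.2608, -0.9417) = 164.52°

164.5°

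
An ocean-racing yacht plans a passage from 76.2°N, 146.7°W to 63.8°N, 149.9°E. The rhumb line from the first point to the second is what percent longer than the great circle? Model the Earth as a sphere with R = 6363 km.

4.7%

Great circle: σ = 0.4065 rad → d_gc = Rσ = 2586.5 km
Rhumb: Δφ = -0.2164, Δλ = -1.1065, Δψ = -0.6539, q = Δφ/Δψ = 0.3310 → d_rh = R√(Δφ²+q²Δλ²) = 2706.9 km
Excess = (2706.9 − 2586.5) / 2586.5 = 120.4 / 2586.5 = 4.655% ≈ 4.7%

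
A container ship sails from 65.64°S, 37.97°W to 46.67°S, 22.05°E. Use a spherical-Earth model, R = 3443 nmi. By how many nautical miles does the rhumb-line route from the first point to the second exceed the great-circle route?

Great circle: cos σ = sin φ₁ sin φ₂ + cos φ₁ cos φ₂ cos Δλ,  σ = 0.6367 rad → d_gc = 2192.0 nmi
Rhumb line: Δψ = +0.6100, q = Δφ/Δψ = 0.5428, d_rh = R√(Δφ²+q²Δλ²) = 2265.3 nmi
Excess = 2265.3 − 2192.0 = 73.3 ≈ 73 nmi

73 nmi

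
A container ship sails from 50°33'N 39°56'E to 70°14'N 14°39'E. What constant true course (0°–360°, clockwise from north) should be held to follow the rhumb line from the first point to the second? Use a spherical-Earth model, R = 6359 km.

328.6°

Δψ = ln[tan(π/4+φ₂/2)/tan(π/4+φ₁/2)] = +0.7217
Δλ = -0.4413 rad (taken the short way round)
course = atan2(Δλ, Δψ) = 328.56°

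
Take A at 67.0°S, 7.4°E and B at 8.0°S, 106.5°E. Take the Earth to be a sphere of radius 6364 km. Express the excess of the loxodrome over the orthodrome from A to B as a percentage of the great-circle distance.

Great circle: σ = 1.5038 rad → d_gc = Rσ = 9570.4 km
Rhumb: Δφ = +1.0297, Δλ = +1.7296, Δψ = +1.4522, q = Δφ/Δψ = 0.7091 → d_rh = R√(Δφ²+q²Δλ²) = 10191.3 km
Excess = (10191.3 − 9570.4) / 9570.4 = 620.9 / 9570.4 = 6.49% ≈ 6.5%

6.5%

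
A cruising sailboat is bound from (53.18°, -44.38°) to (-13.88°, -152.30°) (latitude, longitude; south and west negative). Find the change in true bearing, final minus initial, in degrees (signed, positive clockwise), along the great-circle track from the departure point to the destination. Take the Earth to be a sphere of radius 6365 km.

At departure: θ₁ = atan2(sin Δλ cos φ₂, cos φ₁ sin φ₂ − sin φ₁ cos φ₂ cos Δλ) = 275.89°
At arrival: θ₂ = atan2(sin Δλ cos φ₁, −cos φ₂ sin φ₁ + sin φ₂ cos φ₁ cos Δλ) = 217.88°
Δθ = θ₂ − θ₁ = -58.0°

-58.0°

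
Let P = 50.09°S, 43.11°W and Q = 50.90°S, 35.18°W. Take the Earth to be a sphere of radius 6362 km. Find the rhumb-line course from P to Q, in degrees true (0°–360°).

Meridional parts: M(φ₁)=-1.0131, M(φ₂)=-1.0354 → ΔM = -0.0222;  Δλ = +0.1384 rad
tan C = Δλ / ΔM = -6.2277 → C = 99.12°

99.1°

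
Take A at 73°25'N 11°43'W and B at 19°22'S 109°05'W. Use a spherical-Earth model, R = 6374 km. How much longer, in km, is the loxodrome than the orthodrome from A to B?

Great circle: cos σ = sin φ₁ sin φ₂ + cos φ₁ cos φ₂ cos Δλ,  σ = 1.9309 rad → d_gc = 12307.4 km
Rhumb line: Δψ = -2.2706, q = Δφ/Δψ = 0.7132, d_rh = R√(Δφ²+q²Δλ²) = 12892.6 km
Excess = 12892.6 − 12307.4 = 585.2 ≈ 585 km

585 km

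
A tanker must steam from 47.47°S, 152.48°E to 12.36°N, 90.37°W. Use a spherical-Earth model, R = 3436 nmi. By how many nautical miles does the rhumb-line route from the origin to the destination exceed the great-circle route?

230 nmi

Great circle: cos σ = sin φ₁ sin φ₂ + cos φ₁ cos φ₂ cos Δλ,  σ = 2.0477 rad → d_gc = 7036.0 nmi
Rhumb line: Δψ = +1.1611, q = Δφ/Δψ = 0.8993, d_rh = R√(Δφ²+q²Δλ²) = 7265.8 nmi
Excess = 7265.8 − 7036.0 = 229.8 ≈ 230 nmi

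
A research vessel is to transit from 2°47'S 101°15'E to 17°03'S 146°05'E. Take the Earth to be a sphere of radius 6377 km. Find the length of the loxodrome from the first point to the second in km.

Rhumb course C = atan2(Δλ, Δψ) with Δψ = ln[tan(π/4+φ₂/2)/tan(π/4+φ₁/2)] = -0.2535, Δλ = +0.7825 → C = 107.95°
d = R·|Δφ| / |cos C| = 6377·0.24900 / 0.30817 = 5153 km

5153 km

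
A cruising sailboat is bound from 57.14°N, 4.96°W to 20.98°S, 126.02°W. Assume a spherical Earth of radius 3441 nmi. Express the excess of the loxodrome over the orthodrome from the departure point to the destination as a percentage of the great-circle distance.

4.4%

Great circle: σ = 2.1678 rad → d_gc = Rσ = 7459.3 nmi
Rhumb: Δφ = -1.3635, Δλ = -2.1129, Δψ = -1.5958, q = Δφ/Δψ = 0.8544 → d_rh = R√(Δφ²+q²Δλ²) = 7784.5 nmi
Excess = (7784.5 − 7459.3) / 7459.3 = 325.2 / 7459.3 = 4.36% ≈ 4.4%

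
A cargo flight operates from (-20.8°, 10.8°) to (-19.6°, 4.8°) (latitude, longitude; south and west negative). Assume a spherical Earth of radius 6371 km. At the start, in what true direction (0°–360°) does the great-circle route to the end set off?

θ = atan2( sin Δλ·cos φ₂ ,  cos φ₁ sin φ₂ − sin φ₁ cos φ₂ cos Δλ )
  = atan2(-0.0985, +0.0191) = 280.98°

281.0°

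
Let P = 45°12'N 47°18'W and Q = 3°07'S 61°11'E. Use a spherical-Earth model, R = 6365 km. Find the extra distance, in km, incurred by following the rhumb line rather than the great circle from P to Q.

380 km

Great circle: cos σ = sin φ₁ sin φ₂ + cos φ₁ cos φ₂ cos Δλ,  σ = 1.8355 rad → d_gc = 11683.1 km
Rhumb line: Δψ = -0.9407, q = Δφ/Δψ = 0.8964, d_rh = R√(Δφ²+q²Δλ²) = 12062.9 km
Excess = 12062.9 − 11683.1 = 379.8 ≈ 380 km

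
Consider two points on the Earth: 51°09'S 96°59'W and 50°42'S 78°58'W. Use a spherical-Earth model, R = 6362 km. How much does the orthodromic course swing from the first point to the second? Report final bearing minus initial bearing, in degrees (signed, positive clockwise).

-14.0°

At departure: θ₁ = atan2(sin Δλ cos φ₂, cos φ₁ sin φ₂ − sin φ₁ cos φ₂ cos Δλ) = 94.77°
At arrival: θ₂ = atan2(sin Δλ cos φ₁, −cos φ₂ sin φ₁ + sin φ₂ cos φ₁ cos Δλ) = 80.73°
Δθ = θ₂ − θ₁ = -14.0°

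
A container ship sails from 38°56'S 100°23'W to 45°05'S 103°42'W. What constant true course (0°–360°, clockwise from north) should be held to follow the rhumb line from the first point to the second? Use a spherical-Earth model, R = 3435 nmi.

201.8°

Δψ = ln[tan(π/4+φ₂/2)/tan(π/4+φ₁/2)] = -0.1446
Δλ = -0.0579 rad (taken the short way round)
course = atan2(Δλ, Δψ) = 201.81°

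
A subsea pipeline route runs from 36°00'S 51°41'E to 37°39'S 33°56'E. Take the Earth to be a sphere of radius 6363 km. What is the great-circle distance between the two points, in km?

Haversine: a = sin²(Δφ/2)+cos φ₁ cos φ₂ sin²(Δλ/2) = 0.01545;  σ = 2·atan2(√a,√(1−a))
σ = 14.282° → d = Rσ = 6363·0.24927 = 1586 km

1586 km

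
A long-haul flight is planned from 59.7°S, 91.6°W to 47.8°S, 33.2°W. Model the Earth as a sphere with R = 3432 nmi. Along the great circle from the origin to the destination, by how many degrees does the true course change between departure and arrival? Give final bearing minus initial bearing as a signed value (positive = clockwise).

-48.8°

Initial bearing θ₁ = atan2(sin Δλ cos φ₂, cos φ₁ sin φ₂ − sin φ₁ cos φ₂ cos Δλ) = 96.96°
Final bearing θ₂ = (initial bearing from the destination back to the start) + 180° = 48.21°
Δθ = θ₂ − θ₁ = -48.8°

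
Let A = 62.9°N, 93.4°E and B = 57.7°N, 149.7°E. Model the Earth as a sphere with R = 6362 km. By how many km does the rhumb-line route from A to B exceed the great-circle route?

97 km

Great circle: cos σ = sin φ₁ sin φ₂ + cos φ₁ cos φ₂ cos Δλ,  σ = 0.4789 rad → d_gc = 3046.5 km
Rhumb line: Δψ = -0.1836, q = Δφ/Δψ = 0.4942, d_rh = R√(Δφ²+q²Δλ²) = 3143.2 km
Excess = 3143.2 − 3046.5 = 96.7 ≈ 97 km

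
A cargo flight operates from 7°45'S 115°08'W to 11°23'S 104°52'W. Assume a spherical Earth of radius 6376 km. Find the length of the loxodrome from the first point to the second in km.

Rhumb course C = atan2(Δλ, Δψ) with Δψ = ln[tan(π/4+φ₂/2)/tan(π/4+φ₁/2)] = -0.0643, Δλ = +0.1792 → C = 109.75°
d = R·|Δφ| / |cos C| = 6376·0.06341 / 0.33785 = 1197 km

1197 km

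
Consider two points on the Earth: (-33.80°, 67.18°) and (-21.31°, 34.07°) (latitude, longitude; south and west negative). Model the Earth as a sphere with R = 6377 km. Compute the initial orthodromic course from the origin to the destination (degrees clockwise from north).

N = sin Δλ·cos φ₂ = -0.5089;  D = cos φ₁ sin φ₂ − sin φ₁ cos φ₂ cos Δλ = +0.1321
initial course = atan2(N, D) = 284.55°

284.6°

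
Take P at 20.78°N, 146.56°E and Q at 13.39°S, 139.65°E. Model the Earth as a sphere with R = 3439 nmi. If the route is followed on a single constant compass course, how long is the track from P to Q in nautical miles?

2091 nmi

Rhumb course C = atan2(Δλ, Δψ) with Δψ = ln[tan(π/4+φ₂/2)/tan(π/4+φ₁/2)] = -0.6068, Δλ = -0.1206 → C = 191.24°
d = R·|Δφ| / |cos C| = 3439·0.59638 / 0.98081 = 2091 nmi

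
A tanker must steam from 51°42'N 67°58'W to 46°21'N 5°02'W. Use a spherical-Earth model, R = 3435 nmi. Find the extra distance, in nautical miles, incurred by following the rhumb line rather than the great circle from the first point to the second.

Great circle: cos σ = sin φ₁ sin φ₂ + cos φ₁ cos φ₂ cos Δλ,  σ = 0.7036 rad → d_gc = 2416.9 nmi
Rhumb line: Δψ = -0.1426, q = Δφ/Δψ = 0.6549, d_rh = R√(Δφ²+q²Δλ²) = 2491.5 nmi
Excess = 2491.5 − 2416.9 = 74.6 ≈ 75 nmi

75 nmi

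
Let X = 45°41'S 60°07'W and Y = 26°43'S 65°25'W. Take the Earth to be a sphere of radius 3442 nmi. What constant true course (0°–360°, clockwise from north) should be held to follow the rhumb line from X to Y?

Meridional parts: M(φ₁)=-0.8983, M(φ₂)=-0.4842 → ΔM = +0.4142;  Δλ = -0.0925 rad
tan C = Δλ / ΔM = -0.2233 → C = 347.41°

347.4°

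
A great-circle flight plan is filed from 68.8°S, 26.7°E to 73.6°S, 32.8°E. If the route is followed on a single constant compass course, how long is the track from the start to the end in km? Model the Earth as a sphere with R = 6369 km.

576 km

Rhumb course C = atan2(Δλ, Δψ) with Δψ = ln[tan(π/4+φ₂/2)/tan(π/4+φ₁/2)] = -0.2614, Δλ = +0.1065 → C = 157.84°
d = R·|Δφ| / |cos C| = 6369·0.08378 / 0.92611 = 576 km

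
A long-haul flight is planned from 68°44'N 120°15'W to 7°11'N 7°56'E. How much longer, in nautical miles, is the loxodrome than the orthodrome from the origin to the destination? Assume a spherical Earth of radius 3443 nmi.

Great circle: cos σ = sin φ₁ sin φ₂ + cos φ₁ cos φ₂ cos Δλ,  σ = 1.6769 rad → d_gc = 5773.65 nmi
Rhumb line: Δψ = -1.5470, q = Δφ/Δψ = 0.6944, d_rh = R√(Δφ²+q²Δλ²) = 6503.22 nmi
Excess = 6503.22 − 5773.65 = 729.57 ≈ 730 nmi

730 nmi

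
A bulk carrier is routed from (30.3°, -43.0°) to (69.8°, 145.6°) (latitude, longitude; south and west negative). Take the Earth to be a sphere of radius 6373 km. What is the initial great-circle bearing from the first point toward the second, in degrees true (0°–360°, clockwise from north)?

θ = atan2( sin Δλ·cos φ₂ ,  cos φ₁ sin φ₂ − sin φ₁ cos φ₂ cos Δλ )
  = atan2(-0.0516, +0.9825) = 356.99°

357.0°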